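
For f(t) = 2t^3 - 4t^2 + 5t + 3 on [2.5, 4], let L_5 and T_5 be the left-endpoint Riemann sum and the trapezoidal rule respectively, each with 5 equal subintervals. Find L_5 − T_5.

L_5 = 63.405.
T_5 = 73.1925.
L_5 − T_5 = -9.7875.

-9.7875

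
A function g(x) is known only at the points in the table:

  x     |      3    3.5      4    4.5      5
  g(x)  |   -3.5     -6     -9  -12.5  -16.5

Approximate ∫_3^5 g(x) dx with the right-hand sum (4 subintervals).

-22

Δx = 0.5.
Sum = 0.5·[(-6) + (-9) + (-12.5) + (-16.5)] = -22.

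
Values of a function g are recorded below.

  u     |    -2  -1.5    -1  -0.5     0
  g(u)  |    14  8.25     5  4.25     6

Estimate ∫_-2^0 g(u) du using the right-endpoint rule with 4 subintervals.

Δu = 0.5.
Sum = 0.5·[8.25 + 5 + 4.25 + 6] = 11.75.

11.75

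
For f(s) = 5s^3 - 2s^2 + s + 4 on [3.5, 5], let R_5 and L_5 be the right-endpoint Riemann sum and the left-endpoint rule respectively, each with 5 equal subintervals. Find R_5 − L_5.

R_5 = 610.68.
L_5 = 494.6925.
R_5 − L_5 = 115.9875.

115.9875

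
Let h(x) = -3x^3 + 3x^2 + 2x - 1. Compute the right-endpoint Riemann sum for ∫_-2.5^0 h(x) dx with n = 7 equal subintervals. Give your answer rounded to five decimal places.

26.10332

Δx = (0 − (-2.5))/7 = 5/14.
Right endpoints: -15/7, -25/14, -10/7, -15/14, -5/7, -5/14, 0.
h(-15/7) = 13037/343, h(-25/14) = 60581/2744, h(-10/7) = 3777/343, h(-15/14) = 10951/2744, h(-5/7) = 67/343, h(-5/14) = -3279/2744, h(0) = -1.
Sum = Δx · [h(-15/7) + h(-25/14) + h(-10/7) + ...].
Sum ≈ 26.10332.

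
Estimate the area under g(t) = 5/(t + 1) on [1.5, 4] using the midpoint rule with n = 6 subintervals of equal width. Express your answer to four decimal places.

3.4614

Δt = (4 − 1.5)/6 = 5/12.
Midpoints: 41/24, 2.125, 61/24, 71/24, 3.375, 91/24.
g(41/24) = 24/13, g(2.125) = 1.6, g(61/24) = 24/17, g(71/24) = 24/19, g(3.375) = 8/7, g(91/24) = 24/23.
Sum = Δt · [g(41/24) + g(2.125) + g(61/24) + ...].
Sum ≈ 3.4614.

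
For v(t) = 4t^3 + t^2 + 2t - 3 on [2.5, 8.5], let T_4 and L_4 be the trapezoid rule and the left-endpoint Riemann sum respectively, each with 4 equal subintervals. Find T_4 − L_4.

1854

T_4 = 5579.25.
L_4 = 3725.25.
T_4 − L_4 = 1854.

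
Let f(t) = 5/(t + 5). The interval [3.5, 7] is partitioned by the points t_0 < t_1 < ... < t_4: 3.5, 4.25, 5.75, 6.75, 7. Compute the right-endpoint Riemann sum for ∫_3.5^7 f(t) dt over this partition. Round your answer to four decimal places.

1.6328

Subinterval widths: 0.75, 1.5, 1, 0.25.
Right endpoints: 4.25, 5.75, 6.75, 7.
f(4.25) = 20/37, f(5.75) = 20/43, f(6.75) = 20/47, f(7) = 5/12.
Sum = Σ Δt_i · f(t_i).
Sum ≈ 1.6328.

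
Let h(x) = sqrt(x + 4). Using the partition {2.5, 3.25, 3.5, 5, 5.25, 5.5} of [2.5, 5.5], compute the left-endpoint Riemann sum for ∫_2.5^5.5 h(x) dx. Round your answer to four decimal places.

8.2035

Subinterval widths: 0.75, 0.25, 1.5, 0.25, 0.25.
Left endpoints: 2.5, 3.25, 3.5, 5, 5.25.
h(2.5) ≈ 2.5495, h(3.25) ≈ 2.6926, h(3.5) ≈ 2.7386, h(5) ≈ 3.0000, h(5.25) ≈ 3.0414.
Sum = Σ Δx_i · h(x_i).
Sum ≈ 8.2035.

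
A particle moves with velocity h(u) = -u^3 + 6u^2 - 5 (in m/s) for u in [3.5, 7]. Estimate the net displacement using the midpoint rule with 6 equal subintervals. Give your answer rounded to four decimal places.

20.9833

Δu = (7 − 3.5)/6 = 7/12.
Midpoints: 91/24, 4.375, 119/24, 133/24, 6.125, 161/24.
h(91/24) = 369773/13824, h(4.375) = 13365/512, h(119/24) = 284905/13824, h(133/24) = 125459/13824, h(6.125) = -4961/512, h(161/24) = -509777/13824.
Sum = Δu · [h(91/24) + h(4.375) + h(119/24) + ...].
Sum ≈ 20.9833.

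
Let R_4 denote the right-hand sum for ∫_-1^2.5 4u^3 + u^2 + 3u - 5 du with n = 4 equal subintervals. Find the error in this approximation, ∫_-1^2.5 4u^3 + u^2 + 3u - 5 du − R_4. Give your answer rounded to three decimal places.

-40.451

Exact integral: ∫_-1^2.5 f(u) du ≈ 33.97917.
R_4 = 74.4296875.
Error ≈ 33.97917 − 74.4296875 ≈ -40.451.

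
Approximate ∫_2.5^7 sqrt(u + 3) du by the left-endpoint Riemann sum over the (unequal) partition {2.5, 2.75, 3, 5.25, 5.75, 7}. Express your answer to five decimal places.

11.83082

Subinterval widths: 0.25, 0.25, 2.25, 0.5, 1.25.
Left endpoints: 2.5, 2.75, 3, 5.25, 5.75.
f(2.5) ≈ 2.34521, f(2.75) ≈ 2.39792, f(3) ≈ 2.44949, f(5.25) ≈ 2.87228, f(5.75) ≈ 2.95804.
Sum = Σ Δu_i · f(u_i).
Sum ≈ 11.83082.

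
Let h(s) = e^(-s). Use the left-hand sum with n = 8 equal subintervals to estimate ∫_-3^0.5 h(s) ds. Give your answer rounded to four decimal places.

24.0498

Δs = (0.5 − (-3))/8 = 0.4375.
Left endpoints: -3, -2.5625, -2.125, -1.6875, -1.25, -0.8125, -0.375, 0.0625.
h(-3) ≈ 20.0855, h(-2.5625) ≈ 12.9682, h(-2.125) ≈ 8.3729, h(-1.6875) ≈ 5.4059, h(-1.25) ≈ 3.4903, h(-0.8125) ≈ 2.2535, h(-0.375) ≈ 1.4550, h(0.0625) ≈ 0.9394.
Sum = Δs · [h(-3) + h(-2.5625) + h(-2.125) + ...].
Sum ≈ 24.0498.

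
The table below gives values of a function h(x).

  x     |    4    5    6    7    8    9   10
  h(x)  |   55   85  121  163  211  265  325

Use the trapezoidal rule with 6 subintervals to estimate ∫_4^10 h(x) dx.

1035

Δx = 1.
T_6 = (1/2)·[55 + 2·85 + 2·121 + 2·163 + 2·211 + 2·265 + 325] = 1035.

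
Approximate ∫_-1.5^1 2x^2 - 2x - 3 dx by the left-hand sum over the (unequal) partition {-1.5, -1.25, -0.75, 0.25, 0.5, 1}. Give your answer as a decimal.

-0.53125

Subinterval widths: 0.25, 0.5, 1, 0.25, 0.5.
Left endpoints: -1.5, -1.25, -0.75, 0.25, 0.5.
f(-1.5) = 4.5, f(-1.25) = 2.625, f(-0.75) = -0.375, f(0.25) = -3.375, f(0.5) = -3.5.
Sum = Σ Δx_i · f(x_i).
Sum = -0.53125.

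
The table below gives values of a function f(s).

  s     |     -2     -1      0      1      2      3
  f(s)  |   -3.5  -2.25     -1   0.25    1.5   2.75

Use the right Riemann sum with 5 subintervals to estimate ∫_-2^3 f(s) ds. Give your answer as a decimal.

Δs = 1.
Sum = 1·[(-2.25) + (-1) + 0.25 + 1.5 + 2.75] = 1.25.

1.25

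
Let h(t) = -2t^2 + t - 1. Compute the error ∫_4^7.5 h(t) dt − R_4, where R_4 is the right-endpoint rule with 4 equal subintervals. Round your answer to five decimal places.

Exact integral: ∫_4^7.5 h(t) dt ≈ -221.9583333.
R_4 = -256.5390625.
Error ≈ -221.9583333 − (-256.5390625) ≈ 34.58073.

34.58073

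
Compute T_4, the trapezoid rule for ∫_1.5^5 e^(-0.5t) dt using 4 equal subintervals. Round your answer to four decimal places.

0.7930

Δt = (5 − 1.5)/4 = 0.875.
f(1.5) ≈ 0.4724, f(2.375) ≈ 0.3050, f(3.25) ≈ 0.1969, f(4.125) ≈ 0.1271, f(5) ≈ 0.0821.
T_4 = (Δt/2)·[f(t_0) + 2f(t_1) + 2f(t_2) + 2f(t_3) + f(t_4)].
Sum ≈ 0.7930.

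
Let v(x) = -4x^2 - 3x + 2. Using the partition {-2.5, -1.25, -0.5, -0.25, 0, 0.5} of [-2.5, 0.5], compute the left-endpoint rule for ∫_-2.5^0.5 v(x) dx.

-17.5

Subinterval widths: 1.25, 0.75, 0.25, 0.25, 0.5.
Left endpoints: -2.5, -1.25, -0.5, -0.25, 0.
v(-2.5) = -15.5, v(-1.25) = -0.5, v(-0.5) = 2.5, v(-0.25) = 2.5, v(0) = 2.
Sum = Σ Δx_i · v(x_i).
Sum = -17.5.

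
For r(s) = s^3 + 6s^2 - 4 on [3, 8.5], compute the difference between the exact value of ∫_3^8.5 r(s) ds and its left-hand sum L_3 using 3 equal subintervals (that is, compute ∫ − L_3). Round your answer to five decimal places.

Exact integral: ∫_3^8.5 r(s) ds = 2437.015625.
L_3 ≈ 1622.5763889.
Error ≈ 2437.015625 − 1622.5763889 ≈ 814.43924.

814.43924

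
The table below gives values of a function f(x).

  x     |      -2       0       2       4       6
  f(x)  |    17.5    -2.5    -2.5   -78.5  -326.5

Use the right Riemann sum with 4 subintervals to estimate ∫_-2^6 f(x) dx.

-820

Δx = 2.
Sum = 2·[(-2.5) + (-2.5) + (-78.5) + (-326.5)] = -820.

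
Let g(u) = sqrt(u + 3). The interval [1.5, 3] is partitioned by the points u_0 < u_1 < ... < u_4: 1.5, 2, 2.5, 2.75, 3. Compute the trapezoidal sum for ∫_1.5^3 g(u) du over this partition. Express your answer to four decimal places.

3.4335

Subinterval widths: 0.5, 0.5, 0.25, 0.25.
g(1.5) ≈ 2.1213, g(2) ≈ 2.2361, g(2.5) ≈ 2.3452, g(2.75) ≈ 2.3979, g(3) ≈ 2.4495.
On each subinterval the trapezoid contributes (Δu_i/2)·[g(u_{i-1}) + g(u_i)].
Sum ≈ 3.4335.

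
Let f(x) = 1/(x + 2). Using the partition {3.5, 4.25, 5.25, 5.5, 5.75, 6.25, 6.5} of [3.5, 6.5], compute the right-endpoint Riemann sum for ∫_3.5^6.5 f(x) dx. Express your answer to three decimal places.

Subinterval widths: 0.75, 1, 0.25, 0.25, 0.5, 0.25.
Right endpoints: 4.25, 5.25, 5.5, 5.75, 6.25, 6.5.
f(4.25) = 0.16, f(5.25) = 4/29, f(5.5) = 2/15, f(5.75) = 4/31, f(6.25) = 4/33, f(6.5) = 2/17.
Sum = Σ Δx_i · f(x_i).
Sum ≈ 0.414.

0.414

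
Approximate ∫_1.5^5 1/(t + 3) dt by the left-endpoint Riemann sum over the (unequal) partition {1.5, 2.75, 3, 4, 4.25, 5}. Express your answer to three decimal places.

0.627

Subinterval widths: 1.25, 0.25, 1, 0.25, 0.75.
Left endpoints: 1.5, 2.75, 3, 4, 4.25.
f(1.5) = 2/9, f(2.75) = 4/23, f(3) = 1/6, f(4) = 1/7, f(4.25) = 4/29.
Sum = Σ Δt_i · f(t_i).
Sum ≈ 0.627.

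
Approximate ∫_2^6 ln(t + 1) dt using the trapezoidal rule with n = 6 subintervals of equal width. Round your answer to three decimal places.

6.318

Δt = (6 − 2)/6 = 2/3.
f(2) ≈ 1.099, f(8/3) ≈ 1.299, f(10/3) ≈ 1.466, f(4) ≈ 1.609, f(14/3) ≈ 1.735, f(16/3) ≈ 1.846, f(6) ≈ 1.946.
T_6 = (Δt/2)·[f(t_0) + 2f(t_1) + ... + 2f(t_{5}) + f(t_6)].
Sum ≈ 6.318.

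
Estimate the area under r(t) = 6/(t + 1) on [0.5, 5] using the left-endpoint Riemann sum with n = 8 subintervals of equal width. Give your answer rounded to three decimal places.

Δt = (5 − 0.5)/8 = 0.5625.
Left endpoints: 0.5, 1.0625, 1.625, 2.1875, 2.75, 3.3125, 3.875, 4.4375.
r(0.5) = 4, r(1.0625) = 32/11, r(1.625) = 16/7, r(2.1875) = 32/17, r(2.75) = 1.6, r(3.3125) = 32/23, r(3.875) = 16/13, r(4.4375) = 32/29.
Sum = Δt · [r(0.5) + r(1.0625) + r(1.625) + ...].
Sum ≈ 9.227.

9.227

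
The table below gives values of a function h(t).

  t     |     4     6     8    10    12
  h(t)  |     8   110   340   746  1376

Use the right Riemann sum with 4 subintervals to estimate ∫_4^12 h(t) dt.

Δt = 2.
Sum = 2·[110 + 340 + 746 + 1376] = 5144.

5144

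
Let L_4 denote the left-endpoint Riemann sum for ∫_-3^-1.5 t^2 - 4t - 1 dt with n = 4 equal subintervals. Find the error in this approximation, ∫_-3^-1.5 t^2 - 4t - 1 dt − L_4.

-2.42578125

Exact integral: ∫_-3^-1.5 f(t) dt = 19.875.
L_4 = 22.30078125.
Error = 19.875 − 22.30078125 = -2.42578125.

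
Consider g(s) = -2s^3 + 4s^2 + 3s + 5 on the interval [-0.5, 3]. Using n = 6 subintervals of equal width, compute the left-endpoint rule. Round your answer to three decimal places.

28.180

Δs = (3 − (-0.5))/6 = 7/12.
Left endpoints: -0.5, 1/12, 2/3, 1.25, 11/6, 29/12.
g(-0.5) = 4.75, g(1/12) = 4559/864, g(2/3) = 221/27, g(1.25) = 11.09375, g(11/6) = 1255/108, g(29/12) = 6379/864.
Sum = Δs · [g(-0.5) + g(1/12) + g(2/3) + ...].
Sum ≈ 28.180.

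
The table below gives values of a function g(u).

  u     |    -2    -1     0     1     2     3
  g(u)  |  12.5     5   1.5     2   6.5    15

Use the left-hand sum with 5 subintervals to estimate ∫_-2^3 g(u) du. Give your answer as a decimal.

Δu = 1.
Sum = 1·[12.5 + 5 + 1.5 + 2 + 6.5] = 27.5.

27.5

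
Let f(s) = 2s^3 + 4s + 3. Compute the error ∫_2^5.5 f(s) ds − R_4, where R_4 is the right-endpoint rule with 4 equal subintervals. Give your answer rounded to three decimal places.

-154.752

Exact integral: ∫_2^5.5 f(s) ds = 512.53125.
R_4 ≈ 667.28320.
Error ≈ 512.53125 − 667.28320 ≈ -154.752.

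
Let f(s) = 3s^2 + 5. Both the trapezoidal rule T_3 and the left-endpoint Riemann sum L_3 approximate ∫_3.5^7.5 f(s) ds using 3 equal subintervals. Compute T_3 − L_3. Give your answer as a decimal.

T_3 ≈ 402.555556.
L_3 ≈ 314.555556.
T_3 − L_3 = 88.

88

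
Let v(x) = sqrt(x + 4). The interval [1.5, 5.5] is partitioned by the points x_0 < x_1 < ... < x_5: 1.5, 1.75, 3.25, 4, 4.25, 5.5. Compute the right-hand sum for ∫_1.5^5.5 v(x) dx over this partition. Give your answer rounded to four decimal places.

Subinterval widths: 0.25, 1.5, 0.75, 0.25, 1.25.
Right endpoints: 1.75, 3.25, 4, 4.25, 5.5.
v(1.75) ≈ 2.3979, v(3.25) ≈ 2.6926, v(4) ≈ 2.8284, v(4.25) ≈ 2.8723, v(5.5) ≈ 3.0822.
Sum = Σ Δx_i · v(x_i).
Sum ≈ 11.3305.

11.3305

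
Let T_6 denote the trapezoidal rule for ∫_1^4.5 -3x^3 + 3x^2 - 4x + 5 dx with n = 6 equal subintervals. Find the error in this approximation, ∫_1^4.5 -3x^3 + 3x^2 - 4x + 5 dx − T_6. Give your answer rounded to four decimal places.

4.3173

Exact integral: ∫_1^4.5 f(x) dx = -237.671875.
T_6 ≈ -241.989149.
Error ≈ -237.671875 − (-241.989149) ≈ 4.3173.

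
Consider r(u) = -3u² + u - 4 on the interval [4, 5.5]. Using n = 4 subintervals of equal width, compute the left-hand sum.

Δu = (5.5 − 4)/4 = 0.375.
Left endpoints: 4, 4.375, 4.75, 5.125.
r(4) = -48, r(4.375) = -57.046875, r(4.75) = -66.9375, r(5.125) = -77.671875.
Sum = Δu · [r(4) + r(4.375) + r(4.75) + r(5.125)].
Sum = -93.62109375.

-93.62109375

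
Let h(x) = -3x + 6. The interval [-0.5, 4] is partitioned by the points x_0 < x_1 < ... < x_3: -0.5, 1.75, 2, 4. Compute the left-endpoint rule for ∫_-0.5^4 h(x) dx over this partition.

17.0625

Subinterval widths: 2.25, 0.25, 2.
Left endpoints: -0.5, 1.75, 2.
h(-0.5) = 7.5, h(1.75) = 0.75, h(2) = 0.
Sum = Σ Δx_i · h(x_i).
Sum = 17.0625.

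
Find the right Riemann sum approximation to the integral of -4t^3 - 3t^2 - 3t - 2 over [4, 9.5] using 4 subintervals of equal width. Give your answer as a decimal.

Δt = (9.5 − 4)/4 = 1.375.
Right endpoints: 5.375, 6.75, 8.125, 9.5.
f(5.375) = -725.9453125, f(6.75) = -1389.125, f(8.125) = -2369.9296875, f(9.5) = -3730.75.
Sum = Δt · [f(5.375) + f(6.75) + f(8.125) + f(9.5)].
Sum = -11296.65625.

-11296.65625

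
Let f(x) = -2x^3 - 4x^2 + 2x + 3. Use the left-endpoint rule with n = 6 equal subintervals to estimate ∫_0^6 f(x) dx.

-622

Δx = (6 − 0)/6 = 1.
Left endpoints: 0, 1, 2, 3, 4, 5.
f(0) = 3, f(1) = -1, f(2) = -25, f(3) = -81, f(4) = -181, f(5) = -337.
Sum = Δx · [f(0) + f(1) + f(2) + ...].
Sum = -622.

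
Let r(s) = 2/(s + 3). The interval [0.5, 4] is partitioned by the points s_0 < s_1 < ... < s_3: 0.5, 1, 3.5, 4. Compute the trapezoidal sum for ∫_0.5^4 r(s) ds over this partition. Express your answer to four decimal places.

Subinterval widths: 0.5, 2.5, 0.5.
r(0.5) = 4/7, r(1) = 0.5, r(3.5) = 4/13, r(4) = 2/7.
On each subinterval the trapezoid contributes (Δs_i/2)·[r(s_{i-1}) + r(s_i)].
Sum ≈ 1.4258.

1.4258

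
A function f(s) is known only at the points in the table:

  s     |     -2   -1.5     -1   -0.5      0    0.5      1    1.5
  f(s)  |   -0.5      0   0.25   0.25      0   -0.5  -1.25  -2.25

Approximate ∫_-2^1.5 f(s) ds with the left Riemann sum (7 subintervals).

Δs = 0.5.
Sum = 0.5·[(-0.5) + 0 + 0.25 + 0.25 + 0 + (-0.5) + (-1.25)] = -0.875.

-0.875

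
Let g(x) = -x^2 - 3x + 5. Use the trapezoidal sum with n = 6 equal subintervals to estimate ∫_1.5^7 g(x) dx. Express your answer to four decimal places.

Δx = (7 − 1.5)/6 = 11/12.
g(1.5) = -1.75, g(29/12) = -1165/144, g(10/3) = -145/9, g(4.25) = -25.8125, g(31/6) = -1339/36, g(73/12) = -7237/144, g(7) = -65.
T_6 = (Δx/2)·[g(x_0) + 2g(x_1) + ... + 2g(x_{5}) + g(x_6)].
Sum ≈ -156.6036.

-156.6036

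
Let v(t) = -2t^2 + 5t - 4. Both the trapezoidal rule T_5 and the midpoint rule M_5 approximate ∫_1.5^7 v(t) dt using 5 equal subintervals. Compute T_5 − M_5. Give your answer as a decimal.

T_5 = -133.76.
M_5 = -130.4325.
T_5 − M_5 = -3.3275.

-3.3275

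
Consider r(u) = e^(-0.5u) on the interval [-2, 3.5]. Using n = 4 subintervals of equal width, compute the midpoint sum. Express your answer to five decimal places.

4.99016

Δu = (3.5 − (-2))/4 = 1.375.
Midpoints: -1.3125, 0.0625, 1.4375, 2.8125.
r(-1.3125) ≈ 1.92755, r(0.0625) ≈ 0.96923, r(1.4375) ≈ 0.48736, r(2.8125) ≈ 0.24506.
Sum = Δu · [r(-1.3125) + r(0.0625) + r(1.4375) + r(2.8125)].
Sum ≈ 4.99016.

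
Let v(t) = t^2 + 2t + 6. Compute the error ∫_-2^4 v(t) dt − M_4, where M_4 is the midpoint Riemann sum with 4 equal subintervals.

1.125

Exact integral: ∫_-2^4 v(t) dt = 72.
M_4 = 70.875.
Error = 72 − 70.875 = 1.125.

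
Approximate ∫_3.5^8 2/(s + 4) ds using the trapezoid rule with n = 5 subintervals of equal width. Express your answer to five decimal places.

Δs = (8 − 3.5)/5 = 0.9.
f(3.5) = 4/15, f(4.4) = 5/21, f(5.3) = 20/93, f(6.2) = 10/51, f(7.1) = 20/111, f(8) = 1/6.
T_5 = (Δs/2)·[f(s_0) + 2f(s_1) + ... + 2f(s_{4}) + f(s_5)].
Sum ≈ 0.94147.

0.94147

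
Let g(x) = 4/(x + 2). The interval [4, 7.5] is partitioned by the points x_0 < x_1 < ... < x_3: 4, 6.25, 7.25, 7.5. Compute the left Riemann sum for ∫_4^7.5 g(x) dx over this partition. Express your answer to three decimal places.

2.093

Subinterval widths: 2.25, 1, 0.25.
Left endpoints: 4, 6.25, 7.25.
g(4) = 2/3, g(6.25) = 16/33, g(7.25) = 16/37.
Sum = Σ Δx_i · g(x_i).
Sum ≈ 2.093.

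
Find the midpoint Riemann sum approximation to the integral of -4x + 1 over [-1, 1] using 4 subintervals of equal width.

2

Δx = (1 − (-1))/4 = 0.5.
Midpoints: -0.75, -0.25, 0.25, 0.75.
f(-0.75) = 4, f(-0.25) = 2, f(0.25) = 0, f(0.75) = -2.
Sum = Δx · [f(-0.75) + f(-0.25) + f(0.25) + f(0.75)].
Sum = 2.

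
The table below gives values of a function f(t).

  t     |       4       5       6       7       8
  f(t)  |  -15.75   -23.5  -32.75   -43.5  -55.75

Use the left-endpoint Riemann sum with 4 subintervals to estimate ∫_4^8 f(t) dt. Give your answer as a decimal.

-115.5

Δt = 1.
Sum = 1·[(-15.75) + (-23.5) + (-32.75) + (-43.5)] = -115.5.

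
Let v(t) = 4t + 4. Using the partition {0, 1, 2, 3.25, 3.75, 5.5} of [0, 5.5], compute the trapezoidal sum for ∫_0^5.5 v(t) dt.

Subinterval widths: 1, 1, 1.25, 0.5, 1.75.
v(0) = 4, v(1) = 8, v(2) = 12, v(3.25) = 17, v(3.75) = 19, v(5.5) = 26.
On each subinterval the trapezoid contributes (Δt_i/2)·[v(t_{i-1}) + v(t_i)].
Sum = 82.5.

82.5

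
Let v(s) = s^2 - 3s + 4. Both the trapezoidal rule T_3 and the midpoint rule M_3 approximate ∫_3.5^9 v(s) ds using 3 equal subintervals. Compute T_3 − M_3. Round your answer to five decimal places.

4.62153

T_3 ≈ 150.6643519.
M_3 ≈ 146.0428241.
T_3 − M_3 ≈ 4.62153.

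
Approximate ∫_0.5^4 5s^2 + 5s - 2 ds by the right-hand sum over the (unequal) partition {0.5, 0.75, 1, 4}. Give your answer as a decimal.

297.140625

Subinterval widths: 0.25, 0.25, 3.
Right endpoints: 0.75, 1, 4.
f(0.75) = 4.5625, f(1) = 8, f(4) = 98.
Sum = Σ Δs_i · f(s_i).
Sum = 297.140625.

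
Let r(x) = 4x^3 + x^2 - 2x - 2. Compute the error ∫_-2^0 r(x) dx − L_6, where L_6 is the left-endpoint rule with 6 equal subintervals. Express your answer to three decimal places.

4.407

Exact integral: ∫_-2^0 r(x) dx ≈ -13.33333.
L_6 ≈ -17.74074.
Error ≈ -13.33333 − (-17.74074) ≈ 4.407.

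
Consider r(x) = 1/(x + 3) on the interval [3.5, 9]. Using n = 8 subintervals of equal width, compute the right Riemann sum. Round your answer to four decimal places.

0.5895

Δx = (9 − 3.5)/8 = 0.6875.
Right endpoints: 4.1875, 4.875, 5.5625, 6.25, 6.9375, 7.625, 8.3125, 9.
r(4.1875) = 16/115, r(4.875) = 8/63, r(5.5625) = 16/137, r(6.25) = 4/37, r(6.9375) = 16/159, r(7.625) = 8/85, r(8.3125) = 16/181, r(9) = 1/12.
Sum = Δx · [r(4.1875) + r(4.875) + r(5.5625) + ...].
Sum ≈ 0.5895.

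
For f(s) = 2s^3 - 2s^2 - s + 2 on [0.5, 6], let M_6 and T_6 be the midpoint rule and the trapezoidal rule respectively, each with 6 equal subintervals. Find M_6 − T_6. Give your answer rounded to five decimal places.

M_6 ≈ 490.4373553.
T_6 ≈ 510.6565394.
M_6 − T_6 ≈ -20.21918.

-20.21918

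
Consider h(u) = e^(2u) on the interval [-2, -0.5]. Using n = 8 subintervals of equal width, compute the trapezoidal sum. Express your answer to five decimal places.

0.17683

Δu = (-0.5 − (-2))/8 = 0.1875.
h(-2) ≈ 0.01832, h(-1.8125) ≈ 0.02665, h(-1.625) ≈ 0.03877, h(-1.4375) ≈ 0.05642, h(-1.25) ≈ 0.08208, h(-1.0625) ≈ 0.11943, h(-0.875) ≈ 0.17377, h(-0.6875) ≈ 0.25284, h(-0.5) ≈ 0.36788.
T_8 = (Δu/2)·[h(u_0) + 2h(u_1) + ... + 2h(u_{7}) + h(u_8)].
Sum ≈ 0.17683.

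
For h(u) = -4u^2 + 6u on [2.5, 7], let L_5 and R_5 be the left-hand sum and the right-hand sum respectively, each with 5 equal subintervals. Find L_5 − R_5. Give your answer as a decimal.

129.6

L_5 = -245.88.
R_5 = -375.48.
L_5 − R_5 = 129.6.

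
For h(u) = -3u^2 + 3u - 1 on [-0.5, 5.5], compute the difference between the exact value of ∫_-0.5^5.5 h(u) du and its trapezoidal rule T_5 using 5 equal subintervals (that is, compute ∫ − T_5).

Exact integral: ∫_-0.5^5.5 h(u) du = -127.5.
T_5 = -131.82.
Error = -127.5 − (-131.82) = 4.32.

4.32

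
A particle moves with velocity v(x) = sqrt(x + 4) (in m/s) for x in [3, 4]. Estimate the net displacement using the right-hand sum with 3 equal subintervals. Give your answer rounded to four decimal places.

2.7684

Δx = (4 − 3)/3 = 1/3.
Right endpoints: 10/3, 11/3, 4.
v(10/3) ≈ 2.7080, v(11/3) ≈ 2.7689, v(4) ≈ 2.8284.
Sum = Δx · [v(10/3) + v(11/3) + v(4)].
Sum ≈ 2.7684.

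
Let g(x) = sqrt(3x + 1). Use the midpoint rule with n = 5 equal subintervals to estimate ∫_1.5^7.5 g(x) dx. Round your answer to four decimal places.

Δx = (7.5 − 1.5)/5 = 1.2.
Midpoints: 2.1, 3.3, 4.5, 5.7, 6.9.
g(2.1) ≈ 2.7019, g(3.3) ≈ 3.3015, g(4.5) ≈ 3.8079, g(5.7) ≈ 4.2544, g(6.9) ≈ 4.6583.
Sum = Δx · [g(2.1) + g(3.3) + g(4.5) + g(5.7) + g(6.9)].
Sum ≈ 22.4688.

22.4688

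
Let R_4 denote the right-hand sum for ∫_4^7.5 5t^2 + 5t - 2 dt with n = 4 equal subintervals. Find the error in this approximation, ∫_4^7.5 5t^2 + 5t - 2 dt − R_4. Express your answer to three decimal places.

Exact integral: ∫_4^7.5 f(t) dt ≈ 690.08333.
R_4 = 788.01953125.
Error ≈ 690.08333 − 788.01953125 ≈ -97.936.

-97.936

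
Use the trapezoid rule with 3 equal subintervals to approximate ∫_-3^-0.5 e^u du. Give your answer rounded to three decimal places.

0.589

Δu = (-0.5 − (-3))/3 = 5/6.
f(-3) ≈ 0.050, f(-13/6) ≈ 0.115, f(-4/3) ≈ 0.264, f(-0.5) ≈ 0.607.
T_3 = (Δu/2)·[f(u_0) + 2f(u_1) + 2f(u_2) + f(u_3)].
Sum ≈ 0.589.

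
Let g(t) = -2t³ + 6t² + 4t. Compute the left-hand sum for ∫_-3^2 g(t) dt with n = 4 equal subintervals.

Δt = (2 − (-3))/4 = 1.25.
Left endpoints: -3, -1.75, -0.5, 0.75.
g(-3) = 96, g(-1.75) = 22.09375, g(-0.5) = -0.25, g(0.75) = 5.53125.
Sum = Δt · [g(-3) + g(-1.75) + g(-0.5) + g(0.75)].
Sum = 154.21875.

154.21875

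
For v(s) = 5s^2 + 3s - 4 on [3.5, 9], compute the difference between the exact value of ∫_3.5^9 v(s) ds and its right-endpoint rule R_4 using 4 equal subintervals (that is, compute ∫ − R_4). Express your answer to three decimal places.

-256.337

Exact integral: ∫_3.5^9 v(s) ds ≈ 1224.66667.
R_4 = 1481.00390625.
Error ≈ 1224.66667 − 1481.00390625 ≈ -256.337.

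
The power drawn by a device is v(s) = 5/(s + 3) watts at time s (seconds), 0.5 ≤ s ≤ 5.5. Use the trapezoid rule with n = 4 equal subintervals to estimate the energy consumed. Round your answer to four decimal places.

Δs = (5.5 − 0.5)/4 = 1.25.
v(0.5) = 10/7, v(1.75) = 20/19, v(3) = 5/6, v(4.25) = 20/29, v(5.5) = 10/17.
T_4 = (Δs/2)·[v(s_0) + 2v(s_1) + 2v(s_2) + 2v(s_3) + v(s_4)].
Sum ≈ 4.4800.

4.4800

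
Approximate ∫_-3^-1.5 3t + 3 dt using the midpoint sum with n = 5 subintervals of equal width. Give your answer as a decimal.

-5.625

Δt = (-1.5 − (-3))/5 = 0.3.
Midpoints: -2.85, -2.55, -2.25, -1.95, -1.65.
f(-2.85) = -5.55, f(-2.55) = -4.65, f(-2.25) = -3.75, f(-1.95) = -2.85, f(-1.65) = -1.95.
Sum = Δt · [f(-2.85) + f(-2.55) + f(-2.25) + f(-1.95) + f(-1.65)].
Sum = -5.625.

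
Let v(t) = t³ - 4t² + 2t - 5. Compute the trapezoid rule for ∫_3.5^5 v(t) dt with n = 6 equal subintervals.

14.62109375

Δt = (5 − 3.5)/6 = 0.25.
v(3.5) = -4.125, v(3.75) = -1.015625, v(4) = 3, v(4.25) = 8.015625, v(4.5) = 14.125, v(4.75) = 21.421875, v(5) = 30.
T_6 = (Δt/2)·[v(t_0) + 2v(t_1) + ... + 2v(t_{5}) + v(t_6)].
Sum = 14.62109375.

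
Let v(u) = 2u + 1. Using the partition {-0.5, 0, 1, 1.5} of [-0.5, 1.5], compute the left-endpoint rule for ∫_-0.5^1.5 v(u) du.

Subinterval widths: 0.5, 1, 0.5.
Left endpoints: -0.5, 0, 1.
v(-0.5) = 0, v(0) = 1, v(1) = 3.
Sum = Σ Δu_i · v(u_i).
Sum = 2.5.

2.5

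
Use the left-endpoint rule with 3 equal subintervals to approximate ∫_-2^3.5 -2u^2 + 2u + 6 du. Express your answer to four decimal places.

6.2130

Δu = (3.5 − (-2))/3 = 11/6.
Left endpoints: -2, -1/6, 5/3.
f(-2) = -6, f(-1/6) = 101/18, f(5/3) = 34/9.
Sum = Δu · [f(-2) + f(-1/6) + f(5/3)].
Sum ≈ 6.2130.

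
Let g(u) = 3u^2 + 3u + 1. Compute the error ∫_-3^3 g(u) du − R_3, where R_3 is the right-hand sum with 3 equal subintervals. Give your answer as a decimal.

-30

Exact integral: ∫_-3^3 g(u) du = 60.
R_3 = 90.
Error = 60 − 90 = -30.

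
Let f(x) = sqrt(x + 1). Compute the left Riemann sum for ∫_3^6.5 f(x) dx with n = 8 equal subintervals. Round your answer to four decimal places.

Δx = (6.5 − 3)/8 = 0.4375.
Left endpoints: 3, 3.4375, 3.875, 4.3125, 4.75, 5.1875, 5.625, 6.0625.
f(3) ≈ 2.0000, f(3.4375) ≈ 2.1065, f(3.875) ≈ 2.2079, f(4.3125) ≈ 2.3049, f(4.75) ≈ 2.3979, f(5.1875) ≈ 2.4875, f(5.625) ≈ 2.5739, f(6.0625) ≈ 2.6575.
Sum = Δx · [f(3) + f(3.4375) + f(3.875) + ...].
Sum ≈ 8.1971.

8.1971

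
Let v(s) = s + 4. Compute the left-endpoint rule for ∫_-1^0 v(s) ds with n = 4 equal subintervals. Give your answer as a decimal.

3.375

Δs = (0 − (-1))/4 = 0.25.
Left endpoints: -1, -0.75, -0.5, -0.25.
v(-1) = 3, v(-0.75) = 3.25, v(-0.5) = 3.5, v(-0.25) = 3.75.
Sum = Δs · [v(-1) + v(-0.75) + v(-0.5) + v(-0.25)].
Sum = 3.375.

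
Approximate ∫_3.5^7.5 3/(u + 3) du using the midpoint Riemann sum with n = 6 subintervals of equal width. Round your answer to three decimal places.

1.438

Δu = (7.5 − 3.5)/6 = 2/3.
Midpoints: 23/6, 4.5, 31/6, 35/6, 6.5, 43/6.
f(23/6) = 18/41, f(4.5) = 0.4, f(31/6) = 18/49, f(35/6) = 18/53, f(6.5) = 6/19, f(43/6) = 18/61.
Sum = Δu · [f(23/6) + f(4.5) + f(31/6) + ...].
Sum ≈ 1.438.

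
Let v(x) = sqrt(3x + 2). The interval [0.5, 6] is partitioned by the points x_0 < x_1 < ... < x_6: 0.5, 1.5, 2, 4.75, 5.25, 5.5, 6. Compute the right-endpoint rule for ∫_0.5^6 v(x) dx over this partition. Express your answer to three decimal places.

20.467

Subinterval widths: 1, 0.5, 2.75, 0.5, 0.25, 0.5.
Right endpoints: 1.5, 2, 4.75, 5.25, 5.5, 6.
v(1.5) ≈ 2.550, v(2) ≈ 2.828, v(4.75) ≈ 4.031, v(5.25) ≈ 4.213, v(5.5) ≈ 4.301, v(6) ≈ 4.472.
Sum = Σ Δx_i · v(x_i).
Sum ≈ 20.467.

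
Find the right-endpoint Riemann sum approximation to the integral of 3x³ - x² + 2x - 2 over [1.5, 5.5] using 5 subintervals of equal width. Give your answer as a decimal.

Δx = (5.5 − 1.5)/5 = 0.8.
Right endpoints: 2.3, 3.1, 3.9, 4.7, 5.5.
f(2.3) = 33.811, f(3.1) = 83.963, f(3.9) = 168.547, f(4.7) = 296.779, f(5.5) = 477.875.
Sum = Δx · [f(2.3) + f(3.1) + f(3.9) + f(4.7) + f(5.5)].
Sum = 848.78.

848.78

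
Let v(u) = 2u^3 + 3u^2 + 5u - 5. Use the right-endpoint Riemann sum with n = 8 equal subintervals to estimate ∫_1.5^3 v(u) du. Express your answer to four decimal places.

78.1450

Δu = (3 − 1.5)/8 = 0.1875.
Right endpoints: 1.6875, 1.875, 2.0625, 2.25, 2.4375, 2.625, 2.8125, 3.
v(1.6875) = 44219/2048, v(1.875) = 28.10546875, v(2.0625) = 72953/2048, v(2.25) = 44.21875, v(2.4375) = 110543/2048, v(2.625) = 64.97265625, v(2.8125) = 158285/2048, v(3) = 91.
Sum = Δu · [v(1.6875) + v(1.875) + v(2.0625) + ...].
Sum ≈ 78.1450.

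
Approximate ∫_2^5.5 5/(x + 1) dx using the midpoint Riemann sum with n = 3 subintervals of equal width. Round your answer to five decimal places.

3.84189

Δx = (5.5 − 2)/3 = 7/6.
Midpoints: 31/12, 3.75, 59/12.
f(31/12) = 60/43, f(3.75) = 20/19, f(59/12) = 60/71.
Sum = Δx · [f(31/12) + f(3.75) + f(59/12)].
Sum ≈ 3.84189.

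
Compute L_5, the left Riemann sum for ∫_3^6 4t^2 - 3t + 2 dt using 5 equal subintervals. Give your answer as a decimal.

188.52

Δt = (6 − 3)/5 = 0.6.
Left endpoints: 3, 3.6, 4.2, 4.8, 5.4.
f(3) = 29, f(3.6) = 43.04, f(4.2) = 59.96, f(4.8) = 79.76, f(5.4) = 102.44.
Sum = Δt · [f(3) + f(3.6) + f(4.2) + f(4.8) + f(5.4)].
Sum = 188.52.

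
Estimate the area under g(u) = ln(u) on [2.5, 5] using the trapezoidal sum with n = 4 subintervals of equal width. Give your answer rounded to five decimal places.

3.24998

Δu = (5 − 2.5)/4 = 0.625.
g(2.5) ≈ 0.91629, g(3.125) ≈ 1.13943, g(3.75) ≈ 1.32176, g(4.375) ≈ 1.47591, g(5) ≈ 1.60944.
T_4 = (Δu/2)·[g(u_0) + 2g(u_1) + 2g(u_2) + 2g(u_3) + g(u_4)].
Sum ≈ 3.24998.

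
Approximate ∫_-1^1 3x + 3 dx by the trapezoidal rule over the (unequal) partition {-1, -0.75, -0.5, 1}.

Subinterval widths: 0.25, 0.25, 1.5.
f(-1) = 0, f(-0.75) = 0.75, f(-0.5) = 1.5, f(1) = 6.
On each subinterval the trapezoid contributes (Δx_i/2)·[f(x_{i-1}) + f(x_i)].
Sum = 6.

6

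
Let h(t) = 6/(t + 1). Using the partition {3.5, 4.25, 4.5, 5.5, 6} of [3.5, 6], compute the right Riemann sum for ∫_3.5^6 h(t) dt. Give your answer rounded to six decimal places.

Subinterval widths: 0.75, 0.25, 1, 0.5.
Right endpoints: 4.25, 4.5, 5.5, 6.
h(4.25) = 8/7, h(4.5) = 12/11, h(5.5) = 12/13, h(6) = 6/7.
Sum = Σ Δt_i · h(t_i).
Sum ≈ 2.481518.

2.481518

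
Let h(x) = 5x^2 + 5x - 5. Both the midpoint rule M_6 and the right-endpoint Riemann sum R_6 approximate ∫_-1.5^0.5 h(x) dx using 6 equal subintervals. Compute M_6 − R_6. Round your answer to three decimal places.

-0.278

M_6 ≈ -9.25926.
R_6 ≈ -8.98148.
M_6 − R_6 ≈ -0.278.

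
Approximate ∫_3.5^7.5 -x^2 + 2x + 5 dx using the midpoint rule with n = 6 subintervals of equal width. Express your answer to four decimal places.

Δx = (7.5 − 3.5)/6 = 2/3.
Midpoints: 23/6, 4.5, 31/6, 35/6, 6.5, 43/6.
f(23/6) = -73/36, f(4.5) = -6.25, f(31/6) = -409/36, f(35/6) = -625/36, f(6.5) = -24.25, f(43/6) = -1153/36.
Sum = Δx · [f(23/6) + f(4.5) + f(31/6) + ...].
Sum ≈ -62.1852.

-62.1852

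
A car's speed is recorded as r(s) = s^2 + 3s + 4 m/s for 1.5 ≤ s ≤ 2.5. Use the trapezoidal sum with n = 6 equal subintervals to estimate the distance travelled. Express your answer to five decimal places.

Δs = (2.5 − 1.5)/6 = 1/6.
r(1.5) = 10.75, r(5/3) = 106/9, r(11/6) = 463/36, r(2) = 14, r(13/6) = 547/36, r(7/3) = 148/9, r(2.5) = 17.75.
T_6 = (Δs/2)·[r(s_0) + 2r(s_1) + ... + 2r(s_{5}) + r(s_6)].
Sum ≈ 14.08796.

14.08796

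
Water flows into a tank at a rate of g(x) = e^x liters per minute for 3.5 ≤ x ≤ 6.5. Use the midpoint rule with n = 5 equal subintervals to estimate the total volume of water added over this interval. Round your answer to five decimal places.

Δx = (6.5 − 3.5)/5 = 0.6.
Midpoints: 3.8, 4.4, 5, 5.6, 6.2.
g(3.8) ≈ 44.70118, g(4.4) ≈ 81.45087, g(5) ≈ 148.41316, g(5.6) ≈ 270.42641, g(6.2) ≈ 492.74904.
Sum = Δx · [g(3.8) + g(4.4) + g(5) + g(5.6) + g(6.2)].
Sum ≈ 622.64440.

622.64440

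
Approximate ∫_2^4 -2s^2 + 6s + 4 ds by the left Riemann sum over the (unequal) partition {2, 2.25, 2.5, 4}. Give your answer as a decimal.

Subinterval widths: 0.25, 0.25, 1.5.
Left endpoints: 2, 2.25, 2.5.
f(2) = 8, f(2.25) = 7.375, f(2.5) = 6.5.
Sum = Σ Δs_i · f(s_i).
Sum = 13.59375.

13.59375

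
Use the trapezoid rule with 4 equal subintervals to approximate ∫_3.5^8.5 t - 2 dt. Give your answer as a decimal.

20

Δt = (8.5 − 3.5)/4 = 1.25.
f(3.5) = 1.5, f(4.75) = 2.75, f(6) = 4, f(7.25) = 5.25, f(8.5) = 6.5.
T_4 = (Δt/2)·[f(t_0) + 2f(t_1) + 2f(t_2) + 2f(t_3) + f(t_4)].
Sum = 20.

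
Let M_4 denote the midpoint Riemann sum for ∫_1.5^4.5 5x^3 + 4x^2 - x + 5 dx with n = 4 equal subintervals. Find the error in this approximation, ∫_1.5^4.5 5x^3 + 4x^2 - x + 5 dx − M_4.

6.890625

Exact integral: ∫_1.5^4.5 f(x) dx = 629.25.
M_4 = 622.359375.
Error = 629.25 − 622.359375 = 6.890625.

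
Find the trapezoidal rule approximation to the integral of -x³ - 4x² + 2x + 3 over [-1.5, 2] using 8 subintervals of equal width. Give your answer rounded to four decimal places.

Δx = (2 − (-1.5))/8 = 0.4375.
f(-1.5) = -5.625, f(-1.0625) = -9999/4096, f(-0.625) = 221/512, f(-0.1875) = 10203/4096, f(0.25) = 3.234375, f(0.6875) = 8845/4096, f(1.125) = -633/512, f(1.5625) = -30537/4096, f(2) = -17.
T_8 = (Δx/2)·[f(x_0) + 2f(x_1) + ... + 2f(x_{7}) + f(x_8)].
Sum ≈ -6.1814.

-6.1814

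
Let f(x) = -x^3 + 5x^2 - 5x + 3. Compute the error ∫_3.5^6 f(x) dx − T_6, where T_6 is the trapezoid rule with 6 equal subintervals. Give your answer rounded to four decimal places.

0.6691

Exact integral: ∫_3.5^6 f(x) dx ≈ -49.817708.
T_6 ≈ -50.486834.
Error ≈ -49.817708 − (-50.486834) ≈ 0.6691.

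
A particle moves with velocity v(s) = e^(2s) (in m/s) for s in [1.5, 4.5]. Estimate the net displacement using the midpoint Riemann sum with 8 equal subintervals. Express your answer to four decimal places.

3948.3079

Δs = (4.5 − 1.5)/8 = 0.375.
Midpoints: 1.6875, 2.0625, 2.4375, 2.8125, 3.1875, 3.5625, 3.9375, 4.3125.
v(1.6875) ≈ 29.2243, v(2.0625) ≈ 61.8678, v(2.4375) ≈ 130.9742, v(2.8125) ≈ 277.2723, v(3.1875) ≈ 586.9854, v(3.5625) ≈ 1242.6482, v(3.9375) ≈ 2630.6862, v(4.3125) ≈ 5569.1627.
Sum = Δs · [v(1.6875) + v(2.0625) + v(2.4375) + ...].
Sum ≈ 3948.3079.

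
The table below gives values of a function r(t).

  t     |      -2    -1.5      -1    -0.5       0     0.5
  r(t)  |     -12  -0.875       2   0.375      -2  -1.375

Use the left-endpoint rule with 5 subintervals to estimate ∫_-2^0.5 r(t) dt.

-6.25

Δt = 0.5.
Sum = 0.5·[(-12) + (-0.875) + 2 + 0.375 + (-2)] = -6.25.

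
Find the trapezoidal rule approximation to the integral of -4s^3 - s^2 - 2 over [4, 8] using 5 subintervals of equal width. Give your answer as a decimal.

Δs = (8 − 4)/5 = 0.8.
f(4) = -274, f(4.8) = -467.408, f(5.6) = -735.824, f(6.4) = -1091.536, f(7.2) = -1546.832, f(8) = -2114.
T_5 = (Δs/2)·[f(s_0) + 2f(s_1) + ... + 2f(s_{4}) + f(s_5)].
Sum = -4028.48.

-4028.48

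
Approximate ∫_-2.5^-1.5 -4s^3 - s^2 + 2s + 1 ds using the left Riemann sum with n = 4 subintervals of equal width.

Δs = (-1.5 − (-2.5))/4 = 0.25.
Left endpoints: -2.5, -2.25, -2, -1.75.
f(-2.5) = 52.25, f(-2.25) = 37, f(-2) = 25, f(-1.75) = 15.875.
Sum = Δs · [f(-2.5) + f(-2.25) + f(-2) + f(-1.75)].
Sum = 32.53125.

32.53125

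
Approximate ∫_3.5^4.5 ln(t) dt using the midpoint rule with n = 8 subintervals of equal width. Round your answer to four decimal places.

1.3837

Δt = (4.5 − 3.5)/8 = 0.125.
Midpoints: 3.5625, 3.6875, 3.8125, 3.9375, 4.0625, 4.1875, 4.3125, 4.4375.
f(3.5625) ≈ 1.2705, f(3.6875) ≈ 1.3049, f(3.8125) ≈ 1.3383, f(3.9375) ≈ 1.3705, f(4.0625) ≈ 1.4018, f(4.1875) ≈ 1.4321, f(4.3125) ≈ 1.4615, f(4.4375) ≈ 1.4901.
Sum = Δt · [f(3.5625) + f(3.6875) + f(3.8125) + ...].
Sum ≈ 1.3837.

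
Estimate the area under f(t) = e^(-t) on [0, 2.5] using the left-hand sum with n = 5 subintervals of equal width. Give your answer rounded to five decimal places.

1.16644

Δt = (2.5 − 0)/5 = 0.5.
Left endpoints: 0, 0.5, 1, 1.5, 2.
f(0) ≈ 1.00000, f(0.5) ≈ 0.60653, f(1) ≈ 0.36788, f(1.5) ≈ 0.22313, f(2) ≈ 0.13534.
Sum = Δt · [f(0) + f(0.5) + f(1) + f(1.5) + f(2)].
Sum ≈ 1.16644.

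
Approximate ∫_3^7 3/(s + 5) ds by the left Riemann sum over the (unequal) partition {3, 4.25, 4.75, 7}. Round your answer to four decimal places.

1.3232

Subinterval widths: 1.25, 0.5, 2.25.
Left endpoints: 3, 4.25, 4.75.
f(3) = 0.375, f(4.25) = 12/37, f(4.75) = 4/13.
Sum = Σ Δs_i · f(s_i).
Sum ≈ 1.3232.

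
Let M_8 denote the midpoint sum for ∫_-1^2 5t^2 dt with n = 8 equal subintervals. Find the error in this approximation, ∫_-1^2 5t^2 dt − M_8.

Exact integral: ∫_-1^2 f(t) dt = 15.
M_8 = 14.82421875.
Error = 15 − 14.82421875 = 0.17578125.

0.17578125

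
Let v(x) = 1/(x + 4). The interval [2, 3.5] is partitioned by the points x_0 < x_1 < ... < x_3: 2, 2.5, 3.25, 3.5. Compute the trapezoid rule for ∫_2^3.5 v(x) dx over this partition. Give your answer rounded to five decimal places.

0.22345

Subinterval widths: 0.5, 0.75, 0.25.
v(2) = 1/6, v(2.5) = 2/13, v(3.25) = 4/29, v(3.5) = 2/15.
On each subinterval the trapezoid contributes (Δx_i/2)·[v(x_{i-1}) + v(x_i)].
Sum ≈ 0.22345.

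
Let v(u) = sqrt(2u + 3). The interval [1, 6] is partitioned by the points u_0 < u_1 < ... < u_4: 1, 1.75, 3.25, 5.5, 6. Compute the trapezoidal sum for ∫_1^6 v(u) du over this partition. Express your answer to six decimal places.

15.598887

Subinterval widths: 0.75, 1.5, 2.25, 0.5.
v(1) ≈ 2.236068, v(1.75) ≈ 2.549510, v(3.25) ≈ 3.082207, v(5.5) ≈ 3.741657, v(6) ≈ 3.872983.
On each subinterval the trapezoid contributes (Δu_i/2)·[v(u_{i-1}) + v(u_i)].
Sum ≈ 15.598887.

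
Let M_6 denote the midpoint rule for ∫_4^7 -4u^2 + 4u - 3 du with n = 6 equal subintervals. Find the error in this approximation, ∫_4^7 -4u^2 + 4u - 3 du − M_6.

Exact integral: ∫_4^7 f(u) du = -315.
M_6 = -314.75.
Error = -315 − (-314.75) = -0.25.

-0.25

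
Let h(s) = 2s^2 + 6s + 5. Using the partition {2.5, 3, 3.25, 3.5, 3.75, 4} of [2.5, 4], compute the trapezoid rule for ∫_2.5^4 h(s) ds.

69.0625

Subinterval widths: 0.5, 0.25, 0.25, 0.25, 0.25.
h(2.5) = 32.5, h(3) = 41, h(3.25) = 45.625, h(3.5) = 50.5, h(3.75) = 55.625, h(4) = 61.
On each subinterval the trapezoid contributes (Δs_i/2)·[h(s_{i-1}) + h(s_i)].
Sum = 69.0625.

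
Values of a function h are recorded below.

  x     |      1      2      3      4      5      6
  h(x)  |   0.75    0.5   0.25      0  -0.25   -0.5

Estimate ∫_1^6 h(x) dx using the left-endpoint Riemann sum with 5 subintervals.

Δx = 1.
Sum = 1·[0.75 + 0.5 + 0.25 + 0 + (-0.25)] = 1.25.

1.25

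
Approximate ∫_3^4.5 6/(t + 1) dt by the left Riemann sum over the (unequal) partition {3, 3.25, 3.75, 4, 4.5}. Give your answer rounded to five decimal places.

1.99667

Subinterval widths: 0.25, 0.5, 0.25, 0.5.
Left endpoints: 3, 3.25, 3.75, 4.
f(3) = 1.5, f(3.25) = 24/17, f(3.75) = 24/19, f(4) = 1.2.
Sum = Σ Δt_i · f(t_i).
Sum ≈ 1.99667.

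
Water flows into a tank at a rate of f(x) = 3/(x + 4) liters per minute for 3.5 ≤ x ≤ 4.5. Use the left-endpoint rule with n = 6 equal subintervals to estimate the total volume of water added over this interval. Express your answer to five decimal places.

0.37944

Δx = (4.5 − 3.5)/6 = 1/6.
Left endpoints: 3.5, 11/3, 23/6, 4, 25/6, 13/3.
f(3.5) = 0.4, f(11/3) = 9/23, f(23/6) = 18/47, f(4) = 0.375, f(25/6) = 18/49, f(13/3) = 0.36.
Sum = Δx · [f(3.5) + f(11/3) + f(23/6) + ...].
Sum ≈ 0.37944.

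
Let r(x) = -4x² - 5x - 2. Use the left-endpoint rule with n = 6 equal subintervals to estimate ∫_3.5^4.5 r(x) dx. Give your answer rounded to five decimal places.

Δx = (4.5 − 3.5)/6 = 1/6.
Left endpoints: 3.5, 11/3, 23/6, 4, 25/6, 13/3.
r(3.5) = -68.5, r(11/3) = -667/9, r(23/6) = -1439/18, r(4) = -86, r(25/6) = -1661/18, r(13/3) = -889/9.
Sum = Δx · [r(3.5) + r(11/3) + r(23/6) + ...].
Sum ≈ -83.26852.

-83.26852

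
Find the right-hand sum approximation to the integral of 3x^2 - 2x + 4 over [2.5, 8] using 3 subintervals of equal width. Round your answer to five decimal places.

Δx = (8 − 2.5)/3 = 11/6.
Right endpoints: 13/3, 37/6, 8.
f(13/3) = 155/3, f(37/6) = 105.75, f(8) = 180.
Sum = Δx · [f(13/3) + f(37/6) + f(8)].
Sum ≈ 618.59722.

618.59722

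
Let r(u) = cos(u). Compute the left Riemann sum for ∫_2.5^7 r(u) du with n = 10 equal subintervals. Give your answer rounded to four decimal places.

Δu = (7 − 2.5)/10 = 0.45.
Left endpoints: 2.5, 2.95, 3.4, 3.85, 4.3, 4.75, 5.2, 5.65, 6.1, 6.55.
r(2.5) ≈ -0.8011, r(2.95) ≈ -0.9817, r(3.4) ≈ -0.9668, r(3.85) ≈ -0.7594, r(4.3) ≈ -0.4008, r(4.75) ≈ 0.0376, r(5.2) ≈ 0.4685, r(5.65) ≈ 0.8061, r(6.1) ≈ 0.9833, r(6.55) ≈ 0.9646.
Sum = Δu · [r(2.5) + r(2.95) + r(3.4) + ...].
Sum ≈ -0.2924.

-0.2924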